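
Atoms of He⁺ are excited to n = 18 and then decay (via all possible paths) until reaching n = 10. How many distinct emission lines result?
36

The electron can occupy levels n = 10, 11, ..., 18 during de-excitation — that is m = 18 - 10 + 1 = 9 distinct levels.

The number of distinct spectral lines equals the number of ways to choose 2 of these m levels (each pair gives one possible emission transition):

Number of lines = m(m-1)/2 = 9×8/2 = 36

These correspond to all possible transitions between the 9 levels:
18 → 17, 18 → 16, 18 → 15, 18 → 14, 18 → 13, 18 → 12, 18 → 11, 18 → 10...

Each transition produces a photon with a unique energy (and thus wavelength). This count does not depend on Z.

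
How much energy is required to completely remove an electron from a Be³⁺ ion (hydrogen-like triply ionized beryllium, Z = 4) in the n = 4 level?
13.61 eV

The ionization energy is the energy needed to remove the electron completely (n → ∞).

For a hydrogen-like ion with Z = 4, E_n = -13.6057 Z² / n² eV.

At n = 4: E_4 = -13.6057 × 4² / 4² = -13.60570 eV
At n = ∞: E_∞ = 0 eV

Ionization energy = E_∞ - E_4 = 0 - (-13.60570) = 13.60570 eV
Ionization energy ≈ 13.61 eV

This is also called the binding energy of the electron in state n = 4.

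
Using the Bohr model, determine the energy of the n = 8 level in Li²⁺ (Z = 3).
-1.9133 eV

For hydrogen-like ions, the energy levels scale with Z²:
E_n = -13.6057 Z² / n² eV

For Li²⁺ (Z = 3) at n = 8:
E_8 = -13.6057 × 3² / 8²
E_8 = -13.6057 × 9 / 64
E_8 = -122.4513 / 64
E_8 = -1.9133 eV

The energy is 9 times more negative than hydrogen at the same n due to the stronger nuclear charge.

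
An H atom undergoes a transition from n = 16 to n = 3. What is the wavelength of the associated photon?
850.022 nm

First, find the transition energy using E_n = -13.6057 / n² eV:
E_16 = -13.6057 / 16² = -0.0531473 eV
E_3 = -13.6057 / 3² = -1.5117444 eV

Photon energy: |ΔE| = |E_3 - E_16| = 1.4585971 eV

Convert to wavelength using E = hc/λ with hc = 1239.84 eV·nm:
λ = hc/E = 1239.84 eV·nm / 1.4585971 eV
λ = 850.022 nm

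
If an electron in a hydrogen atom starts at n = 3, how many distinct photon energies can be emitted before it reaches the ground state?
3

The electron can occupy levels n = 1, 2, ..., 3 during de-excitation — that is m = 3 - 1 + 1 = 3 distinct levels.

The number of distinct spectral lines equals the number of ways to choose 2 of these m levels (each pair gives one possible emission transition):

Number of lines = m(m-1)/2 = 3×2/2 = 3

These correspond to all possible transitions between the 3 levels:
3 → 2, 3 → 1, 2 → 1

Each transition produces a photon with a unique energy (and thus wavelength). This count does not depend on Z.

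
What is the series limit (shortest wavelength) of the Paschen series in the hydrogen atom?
820.13862 nm

The series limit corresponds to the transition from n = ∞ to n = 3.
This is the highest energy (shortest wavelength) transition in the Paschen series.

E_∞ = 0 eV
E_3 = -13.6057 / 3² = -1.511744444 eV

Energy at series limit:
ΔE = E_∞ - E_3 = 0 - (-1.511744444) = 1.511744444 eV
λ = hc/E = 1239.84 eV·nm / 1.511744444 eV = 820.13862 nm

This energy equals the ionization energy from the n = 3 state of hydrogen.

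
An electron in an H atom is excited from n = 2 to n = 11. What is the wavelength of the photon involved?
376.968 nm

First, find the transition energy using E_n = -13.6057 / n² eV:
E_2 = -13.6057 / 2² = -3.4014250 eV
E_11 = -13.6057 / 11² = -0.1124438 eV

Photon energy: |ΔE| = |E_11 - E_2| = 3.2889812 eV

Convert to wavelength using E = hc/λ with hc = 1239.84 eV·nm:
λ = hc/E = 1239.84 eV·nm / 3.2889812 eV
λ = 376.968 nm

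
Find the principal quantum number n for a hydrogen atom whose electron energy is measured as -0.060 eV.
n = 15

The exact energy levels follow E_n = -13.6057 eV / n².

The measured value (-0.060 eV) is reported to only 2 significant figures, so we must test candidate n values and see which one matches to that precision.

Candidate energies:
  n = 13:  E = -13.6057/13² = -0.080507 eV
  n = 14:  E = -13.6057/14² = -0.069417 eV
  n = 15:  E = -13.6057/15² = -0.060470 eV  ← matches
  n = 16:  E = -13.6057/16² = -0.053147 eV
  n = 17:  E = -13.6057/17² = -0.047079 eV

Checking against the measurement of -0.060 eV (2 sig figs), only n = 15 agrees:
E_15 = -0.060470 eV, which rounds to -0.060 eV ✓

Therefore n = 15.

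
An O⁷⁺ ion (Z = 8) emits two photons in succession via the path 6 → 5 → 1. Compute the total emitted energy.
846.576889 eV

The energy levels of O⁷⁺ are E_n = -13.6057 × 8² / n² eV.

First transition (6 → 5):
ΔE₁ = |E_5 - E_6|
ΔE₁ = |-34.830592000000 - (-24.187911111111)| = 10.642680889 eV

Second transition (5 → 1):
ΔE₂ = |E_1 - E_5|
ΔE₂ = |-870.764800000000 - (-34.830592000000)| = 835.934208000 eV

Total energy released:
E_total = ΔE₁ + ΔE₂ = 10.642680889 + 835.934208000 = 846.576889 eV

Note: This equals the direct transition 6 → 1: 846.576889 eV ✓
Energy is conserved regardless of the path taken.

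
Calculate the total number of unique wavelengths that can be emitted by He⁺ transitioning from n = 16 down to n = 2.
105

The electron can occupy levels n = 2, 3, ..., 16 during de-excitation — that is m = 16 - 2 + 1 = 15 distinct levels.

The number of distinct spectral lines equals the number of ways to choose 2 of these m levels (each pair gives one possible emission transition):

Number of lines = m(m-1)/2 = 15×14/2 = 105

These correspond to all possible transitions between the 15 levels:
16 → 15, 16 → 14, 16 → 13, 16 → 12, 16 → 11, 16 → 10, 16 → 9, 16 → 8...

Each transition produces a photon with a unique energy (and thus wavelength). This count does not depend on Z.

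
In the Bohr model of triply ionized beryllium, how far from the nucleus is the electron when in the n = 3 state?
0.11906 nm (or 1.19065 Å)

The Bohr radius formula is:
r_n = n² a₀ / Z

where a₀ = 0.05291772 nm is the Bohr radius.

For Be³⁺ (Z = 4) at n = 3:
r_3 = 3² × 0.05291772 nm / 4
r_3 = 9 × 0.05291772 nm / 4
r_3 = 0.476259 nm / 4
r_3 = 0.11906 nm

The electron orbits at approximately 0.11906 nm from the nucleus.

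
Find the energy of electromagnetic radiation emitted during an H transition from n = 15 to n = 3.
1.451 eV

The energy levels are E_n = -13.6057 eV / n².

Energy at n = 15: E_15 = -13.6057 / 15² = -0.060470 eV
Energy at n = 3: E_3 = -13.6057 / 3² = -1.511744 eV

For emission (electron falling to lower state), the photon energy is:
E_photon = E_15 - E_3 = |-0.060470 - (-1.511744)|
E_photon = 1.451 eV

This energy is carried away by the emitted photon.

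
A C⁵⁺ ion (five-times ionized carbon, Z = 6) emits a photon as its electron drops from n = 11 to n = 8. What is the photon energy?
3.605 eV

The energy levels are E_n = -13.6057 Z² eV / n².

Energy at n = 11: E_11 = -13.6057 × 6² / 11² = -4.047977 eV
Energy at n = 8: E_8 = -13.6057 × 6² / 8² = -7.653206 eV

For emission (electron falling to lower state), the photon energy is:
E_photon = E_11 - E_8 = |-4.047977 - (-7.653206)|
E_photon = 3.605 eV

This energy is carried away by the emitted photon.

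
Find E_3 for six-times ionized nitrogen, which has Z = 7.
-74.075 eV

For hydrogen-like ions, the energy levels scale with Z²:
E_n = -13.6057 Z² / n² eV

For N⁶⁺ (Z = 7) at n = 3:
E_3 = -13.6057 × 7² / 3²
E_3 = -13.6057 × 49 / 9
E_3 = -666.6793 / 9
E_3 = -74.075 eV

The energy is 49 times more negative than hydrogen at the same n due to the stronger nuclear charge.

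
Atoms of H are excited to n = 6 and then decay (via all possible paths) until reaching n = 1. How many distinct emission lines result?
15

The electron can occupy levels n = 1, 2, ..., 6 during de-excitation — that is m = 6 - 1 + 1 = 6 distinct levels.

The number of distinct spectral lines equals the number of ways to choose 2 of these m levels (each pair gives one possible emission transition):

Number of lines = m(m-1)/2 = 6×5/2 = 15

These correspond to all possible transitions between the 6 levels:
6 → 5, 6 → 4, 6 → 3, 6 → 2, 6 → 1, 5 → 4, 5 → 3, 5 → 2...

Each transition produces a photon with a unique energy (and thus wavelength). This count does not depend on Z.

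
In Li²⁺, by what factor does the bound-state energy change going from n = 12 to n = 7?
2.9388

Using E_n = -13.6057 Z² / n² eV with Z = 3:

E_7 = -13.6057 × 3² / 7² = -122.4513 / 49 = -2.4990061224 eV
E_12 = -13.6057 × 3² / 12² = -122.4513 / 144 = -0.8503562500 eV

The ratio is:
E_7/E_12 = (-2.4990061224) / (-0.8503562500)
E_7/E_12 = (-122.4513/49) / (-122.4513/144)
E_7/E_12 = 144/49
E_7/E_12 = 2.9388
(Note: the Z² factors cancel in the ratio.)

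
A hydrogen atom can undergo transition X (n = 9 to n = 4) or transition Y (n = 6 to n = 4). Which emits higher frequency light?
9 → 4

Calculate the energy for each transition:

Transition 9 → 4:
ΔE₁ = |E_4 - E_9| = |-13.6057/4² - (-13.6057/9²)|
ΔE₁ = |-0.850356250000 - (-0.167971604938)| = 0.682384645 eV

Transition 6 → 4:
ΔE₂ = |E_4 - E_6| = |-13.6057/4² - (-13.6057/6²)|
ΔE₂ = |-0.850356250000 - (-0.377936111111)| = 0.472420139 eV

Since 0.682384645 eV > 0.472420139 eV, the transition 9 → 4 emits the more energetic photon.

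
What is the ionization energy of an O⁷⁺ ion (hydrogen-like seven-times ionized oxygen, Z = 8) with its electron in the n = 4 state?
54.4228 eV

The ionization energy is the energy needed to remove the electron completely (n → ∞).

For a hydrogen-like ion with Z = 8, E_n = -13.6057 Z² / n² eV.

At n = 4: E_4 = -13.6057 × 8² / 4² = -54.4228000 eV
At n = ∞: E_∞ = 0 eV

Ionization energy = E_∞ - E_4 = 0 - (-54.4228000) = 54.4228000 eV
Ionization energy ≈ 54.4228 eV

This is also called the binding energy of the electron in state n = 4.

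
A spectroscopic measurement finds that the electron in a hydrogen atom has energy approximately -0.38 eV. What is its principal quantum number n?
n = 6

The exact energy levels follow E_n = -13.6057 eV / n².

The measured value (-0.38 eV) is reported to only 2 significant figures, so we must test candidate n values and see which one matches to that precision.

Candidate energies:
  n = 4:  E = -13.6057/4² = -0.850356 eV
  n = 5:  E = -13.6057/5² = -0.544228 eV
  n = 6:  E = -13.6057/6² = -0.377936 eV  ← matches
  n = 7:  E = -13.6057/7² = -0.277667 eV
  n = 8:  E = -13.6057/8² = -0.212589 eV

Checking against the measurement of -0.38 eV (2 sig figs), only n = 6 agrees:
E_6 = -0.377936 eV, which rounds to -0.38 eV ✓

Therefore n = 6.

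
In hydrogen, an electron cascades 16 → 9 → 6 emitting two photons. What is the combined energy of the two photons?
0.3248 eV

The energy levels of hydrogen are E_n = -13.6057 / n² eV.

First transition (16 → 9):
ΔE₁ = |E_9 - E_16|
ΔE₁ = |-0.1679716049 - (-0.0531472656)| = 0.1148243 eV

Second transition (9 → 6):
ΔE₂ = |E_6 - E_9|
ΔE₂ = |-0.3779361111 - (-0.1679716049)| = 0.2099645 eV

Total energy released:
E_total = ΔE₁ + ΔE₂ = 0.1148243 + 0.2099645 = 0.3248 eV

Note: This equals the direct transition 16 → 6: 0.3248 eV ✓
Energy is conserved regardless of the path taken.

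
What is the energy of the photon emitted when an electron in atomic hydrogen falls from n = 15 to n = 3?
1.45 eV

The energy levels are E_n = -13.6057 eV / n².

Energy at n = 15: E_15 = -13.6057 / 15² = -0.06047 eV
Energy at n = 3: E_3 = -13.6057 / 3² = -1.51174 eV

For emission (electron falling to lower state), the photon energy is:
E_photon = E_15 - E_3 = |-0.06047 - (-1.51174)|
E_photon = 1.45 eV

This energy is carried away by the emitted photon.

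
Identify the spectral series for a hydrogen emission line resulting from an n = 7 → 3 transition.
Paschen series

The spectral series in hydrogen are named based on the final (lower) energy level:
- Lyman series: n_final = 1 (ultraviolet)
- Balmer series: n_final = 2 (visible/near-UV)
- Paschen series: n_final = 3 (infrared)
- Brackett series: n_final = 4 (infrared)
- Pfund series: n_final = 5 (far infrared)

Since this transition ends at n = 3, it belongs to the Paschen series.

For reference, this 7 → 3 line has photon energy
ΔE = 13.6057 eV × (1/3² - 1/7²) = 1.234077098 eV,
corresponding to wavelength λ = hc/ΔE = 1239.84 eV·nm / 1.234077098 eV = 1004.6698 nm in the infrared region.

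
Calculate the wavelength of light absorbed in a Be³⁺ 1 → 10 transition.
5.753 nm

First, find the transition energy using E_n = -13.6057 Z² / n² eV:
E_1 = -13.6057 × 4² / 1² = -217.69120 eV
E_10 = -13.6057 × 4² / 10² = -2.17691 eV

Photon energy: |ΔE| = |E_10 - E_1| = 215.51429 eV

Convert to wavelength using E = hc/λ with hc = 1239.84 eV·nm:
λ = hc/E = 1239.84 eV·nm / 215.51429 eV
λ = 5.753 nm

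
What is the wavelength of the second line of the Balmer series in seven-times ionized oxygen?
7.5939 nm

The lines of a series are numbered from the longest wavelength (smallest ΔE) outward; the second line is the transition from n = n_f + 2 to n_f.
The Balmer series has all transitions ending at n_f = 2.

For O⁷⁺ (Z = 8), the second line (β-line) is the jump from n = 4 to n = 2:
E_4 = -13.6057 × 8² / 4² = -54.422800 eV
E_2 = -13.6057 × 8² / 2² = -217.691200 eV
ΔE = E_4 - E_2 = 163.268400 eV

λ = hc/E = 1239.84 eV·nm / 163.268400 eV
λ = 7.5939 nm

This is the β-line of the Balmer series in O⁷⁺.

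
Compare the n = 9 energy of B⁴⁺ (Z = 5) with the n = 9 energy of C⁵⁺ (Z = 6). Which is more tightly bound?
C⁵⁺ at n = 9 (E = -6.0470 eV)

Using E_n = -13.6057 Z² / n² eV:

B⁴⁺ (Z = 5) at n = 9:
E = -13.6057 × 5² / 9² = -13.6057 × 25 / 81 = -4.1992901 eV

C⁵⁺ (Z = 6) at n = 9:
E = -13.6057 × 6² / 9² = -13.6057 × 36 / 81 = -6.0469778 eV

Since -6.0469778 eV < -4.1992901 eV,
C⁵⁺ at n = 9 is more tightly bound (requires more energy to ionize).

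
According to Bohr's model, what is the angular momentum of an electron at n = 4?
4.2183e-34 J·s (or 4ℏ)

In the Bohr model, angular momentum is quantized:
L = nℏ

where ℏ = h/(2π) = 1.054572e-34 J·s

For n = 4:
L = 4 × 1.054572e-34 J·s
L = 4.2183e-34 J·s

This can also be written as L = 4ℏ.
The angular momentum is an integer multiple of the reduced Planck constant.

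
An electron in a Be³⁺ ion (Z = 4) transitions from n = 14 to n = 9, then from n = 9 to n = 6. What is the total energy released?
4.936308 eV

The energy levels of Be³⁺ are E_n = -13.6057 × 4² / n² eV.

First transition (14 → 9):
ΔE₁ = |E_9 - E_14|
ΔE₁ = |-2.687545679012 - (-1.110669387755)| = 1.576876291 eV

Second transition (9 → 6):
ΔE₂ = |E_6 - E_9|
ΔE₂ = |-6.046977777778 - (-2.687545679012)| = 3.359432099 eV

Total energy released:
E_total = ΔE₁ + ΔE₂ = 1.576876291 + 3.359432099 = 4.936308 eV

Note: This equals the direct transition 14 → 6: 4.936308 eV ✓
Energy is conserved regardless of the path taken.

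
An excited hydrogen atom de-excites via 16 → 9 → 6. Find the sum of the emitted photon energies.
0.32 eV

The energy levels of hydrogen are E_n = -13.6057 / n² eV.

First transition (16 → 9):
ΔE₁ = |E_9 - E_16|
ΔE₁ = |-0.16797160 - (-0.05314727)| = 0.11482 eV

Second transition (9 → 6):
ΔE₂ = |E_6 - E_9|
ΔE₂ = |-0.37793611 - (-0.16797160)| = 0.20996 eV

Total energy released:
E_total = ΔE₁ + ΔE₂ = 0.11482 + 0.20996 = 0.32 eV

Note: This equals the direct transition 16 → 6: 0.32 eV ✓
Energy is conserved regardless of the path taken.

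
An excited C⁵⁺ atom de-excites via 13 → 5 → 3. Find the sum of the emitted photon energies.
51.525 eV

The energy levels of C⁵⁺ are E_n = -13.6057 × 6² / n² eV.

First transition (13 → 5):
ΔE₁ = |E_5 - E_13|
ΔE₁ = |-19.592208000 - (-2.898255621)| = 16.693952 eV

Second transition (5 → 3):
ΔE₂ = |E_3 - E_5|
ΔE₂ = |-54.422800000 - (-19.592208000)| = 34.830592 eV

Total energy released:
E_total = ΔE₁ + ΔE₂ = 16.693952 + 34.830592 = 51.525 eV

Note: This equals the direct transition 13 → 3: 51.525 eV ✓
Energy is conserved regardless of the path taken.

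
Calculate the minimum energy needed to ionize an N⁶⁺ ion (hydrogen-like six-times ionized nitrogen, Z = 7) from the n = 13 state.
3.9448 eV

The ionization energy is the energy needed to remove the electron completely (n → ∞).

For a hydrogen-like ion with Z = 7, E_n = -13.6057 Z² / n² eV.

At n = 13: E_13 = -13.6057 × 7² / 13² = -3.9448479 eV
At n = ∞: E_∞ = 0 eV

Ionization energy = E_∞ - E_13 = 0 - (-3.9448479) = 3.9448479 eV
Ionization energy ≈ 3.9448 eV

This is also called the binding energy of the electron in state n = 13.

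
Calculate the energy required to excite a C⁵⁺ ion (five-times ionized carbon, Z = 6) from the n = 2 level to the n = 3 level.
68.03 eV

The energy levels of a hydrogen-like atom are E_n = -13.6057 Z² eV / n².

Energy at n = 2: E_2 = -13.6057 × 6² / 2² = -122.45130 eV
Energy at n = 3: E_3 = -13.6057 × 6² / 3² = -54.42280 eV

The excitation energy is the difference:
ΔE = E_3 - E_2
ΔE = -54.42280 - (-122.45130)
ΔE = 68.03 eV

Since this is positive, energy must be absorbed (photon absorption).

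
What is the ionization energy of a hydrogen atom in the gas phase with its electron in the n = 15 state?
0.060 eV

The ionization energy is the energy needed to remove the electron completely (n → ∞).

For hydrogen, E_n = -13.6057 eV / n².

At n = 15: E_15 = -13.6057 / 15² = -0.060470 eV
At n = ∞: E_∞ = 0 eV

Ionization energy = E_∞ - E_15 = 0 - (-0.060470) = 0.060470 eV
Ionization energy ≈ 0.060 eV

This is also called the binding energy of the electron in state n = 15.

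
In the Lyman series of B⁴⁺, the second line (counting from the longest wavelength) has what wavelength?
4.10069 nm

The lines of a series are numbered from the longest wavelength (smallest ΔE) outward; the second line is the transition from n = n_f + 2 to n_f.
The Lyman series has all transitions ending at n_f = 1.

For B⁴⁺ (Z = 5), the second line (β-line) is the jump from n = 3 to n = 1:
E_3 = -13.6057 × 5² / 3² = -37.7936111 eV
E_1 = -13.6057 × 5² / 1² = -340.1425000 eV
ΔE = E_3 - E_1 = 302.3488889 eV

λ = hc/E = 1239.84 eV·nm / 302.3488889 eV
λ = 4.10069 nm

This is the β-line of the Lyman series in B⁴⁺.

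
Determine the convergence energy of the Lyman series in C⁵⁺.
489.81 eV

The series limit corresponds to the transition from n = ∞ to n = 1.
This is the highest energy (shortest wavelength) transition in the Lyman series.

E_∞ = 0 eV
E_1 = -13.6057 × 6² / 1² = -489.81 eV

Energy at series limit:
ΔE = E_∞ - E_1 = 0 - (-489.81) = 489.81 eV

This energy equals the ionization energy from the n = 1 state of C⁵⁺.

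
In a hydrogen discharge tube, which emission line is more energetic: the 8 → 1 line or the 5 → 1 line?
8 → 1

Calculate the energy for each transition:

Transition 8 → 1:
ΔE₁ = |E_1 - E_8| = |-13.6057/1² - (-13.6057/8²)|
ΔE₁ = |-13.6057000000 - (-0.2125890625)| = 13.3931109 eV

Transition 5 → 1:
ΔE₂ = |E_1 - E_5| = |-13.6057/1² - (-13.6057/5²)|
ΔE₂ = |-13.6057000000 - (-0.5442280000)| = 13.0614720 eV

Since 13.3931109 eV > 13.0614720 eV, the transition 8 → 1 emits the more energetic photon.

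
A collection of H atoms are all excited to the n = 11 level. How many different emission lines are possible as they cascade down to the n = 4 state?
28

The electron can occupy levels n = 4, 5, ..., 11 during de-excitation — that is m = 11 - 4 + 1 = 8 distinct levels.

The number of distinct spectral lines equals the number of ways to choose 2 of these m levels (each pair gives one possible emission transition):

Number of lines = m(m-1)/2 = 8×7/2 = 28

These correspond to all possible transitions between the 8 levels:
11 → 10, 11 → 9, 11 → 8, 11 → 7, 11 → 6, 11 → 5, 11 → 4, 10 → 9...

Each transition produces a photon with a unique energy (and thus wavelength). This count does not depend on Z.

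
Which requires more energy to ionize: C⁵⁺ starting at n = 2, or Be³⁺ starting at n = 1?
Be³⁺ at n = 1 (E = -217.69120 eV)

Using E_n = -13.6057 Z² / n² eV:

C⁵⁺ (Z = 6) at n = 2:
E = -13.6057 × 6² / 2² = -13.6057 × 36 / 4 = -122.45130000 eV

Be³⁺ (Z = 4) at n = 1:
E = -13.6057 × 4² / 1² = -13.6057 × 16 / 1 = -217.69120000 eV

Since -217.69120000 eV < -122.45130000 eV,
Be³⁺ at n = 1 is more tightly bound (requires more energy to ionize).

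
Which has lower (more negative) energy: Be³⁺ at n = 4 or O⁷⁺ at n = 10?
Be³⁺ at n = 4 (E = -13.605700 eV)

Using E_n = -13.6057 Z² / n² eV:

Be³⁺ (Z = 4) at n = 4:
E = -13.6057 × 4² / 4² = -13.6057 × 16 / 16 = -13.605700000 eV

O⁷⁺ (Z = 8) at n = 10:
E = -13.6057 × 8² / 10² = -13.6057 × 64 / 100 = -8.707648000 eV

Since -13.605700000 eV < -8.707648000 eV,
Be³⁺ at n = 4 is more tightly bound (requires more energy to ionize).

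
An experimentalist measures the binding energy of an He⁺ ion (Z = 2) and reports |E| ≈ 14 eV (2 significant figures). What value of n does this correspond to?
n = 2

The exact energy levels follow E_n = -13.6057 Z² / n² eV with Z = 2.

The measured value (-14 eV) is reported to only 2 significant figures, so we must test candidate n values and see which one matches to that precision.

Candidate energies:
  n = 1:  E = -13.6057 × 2² / 1² = -54.42280 eV
  n = 2:  E = -13.6057 × 2² / 2² = -13.60570 eV  ← matches
  n = 3:  E = -13.6057 × 2² / 3² = -6.04698 eV
  n = 4:  E = -13.6057 × 2² / 4² = -3.40143 eV

Checking against the measurement of -14 eV (2 sig figs), only n = 2 agrees:
E_2 = -13.60570 eV, which rounds to -14 eV ✓

Therefore n = 2.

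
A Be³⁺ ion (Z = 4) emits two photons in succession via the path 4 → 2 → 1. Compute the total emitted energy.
204.0855 eV

The energy levels of Be³⁺ are E_n = -13.6057 × 4² / n² eV.

First transition (4 → 2):
ΔE₁ = |E_2 - E_4|
ΔE₁ = |-54.4228000000 - (-13.6057000000)| = 40.8171000 eV

Second transition (2 → 1):
ΔE₂ = |E_1 - E_2|
ΔE₂ = |-217.6912000000 - (-54.4228000000)| = 163.2684000 eV

Total energy released:
E_total = ΔE₁ + ΔE₂ = 40.8171000 + 163.2684000 = 204.0855 eV

Note: This equals the direct transition 4 → 1: 204.0855 eV ✓
Energy is conserved regardless of the path taken.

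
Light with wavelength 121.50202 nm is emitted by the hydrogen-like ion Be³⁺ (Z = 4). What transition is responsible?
n = 8 → n = 4

First, find the photon energy from the wavelength (hc = 1239.84 eV·nm):
E = hc/λ = 1239.84 eV·nm / 121.50202 nm = 10.204275 eV

The energy levels of Be³⁺ satisfy E_n = -13.6057 × 4² / n² eV, so an emission n_i → n_f releases
ΔE = 13.6057 × 4² × (1/n_f² − 1/n_i²) eV.

Setting ΔE equal to the photon energy:
1/n_f² − 1/n_i² = 10.204275 / (13.6057 × 4²) = 0.046875000

Since 1/n_i² must be positive, we need 1/n_f² > 0.046875000, i.e. n_f ≤ 4. For each allowed n_f, solve n_i = (1/n_f² − 0.046875000)^(−1/2) and check whether it is a whole number:
  n_f = 1: 1/n_i² = 1.000000000 − 0.046875000 = 0.953125000 → n_i = 1.024  (not an integer) ✗
  n_f = 2: 1/n_i² = 0.250000000 − 0.046875000 = 0.203125000 → n_i = 2.219  (not an integer) ✗
  n_f = 3: 1/n_i² = 0.111111111 − 0.046875000 = 0.064236111 → n_i = 3.946  (not an integer) ✗
  n_f = 4: 1/n_i² = 0.062500000 − 0.046875000 = 0.015625000 → n_i = 8.000  → integer, n_i = 8 ✓

Only n_f = 4 gives an integer upper level, n_i = 8.

The transition is from n = 8 to n = 4 (emission).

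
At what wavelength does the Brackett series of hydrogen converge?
1458.0242 nm

The series limit corresponds to the transition from n = ∞ to n = 4.
This is the highest energy (shortest wavelength) transition in the Brackett series.

E_∞ = 0 eV
E_4 = -13.6057 / 4² = -0.8503562500 eV

Energy at series limit:
ΔE = E_∞ - E_4 = 0 - (-0.8503562500) = 0.8503562500 eV
λ = hc/E = 1239.84 eV·nm / 0.8503562500 eV = 1458.0242 nm

This energy equals the ionization energy from the n = 4 state of hydrogen.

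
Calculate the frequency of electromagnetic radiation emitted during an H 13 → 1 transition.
3.2704e+15 Hz

First, find the transition energy:
E_13 = -13.6057 / 13² = -0.080507 eV
E_1 = -13.6057 / 1² = -13.605700 eV
|ΔE| = |E_1 - E_13| = 13.525193 eV

Convert to Joules: E = 13.525193 eV × (1.602177 × 10⁻¹⁹ J/eV) = 2.166975e-18 J

Using E = hf:
f = E/h = 2.166975e-18 J / (6.62607 × 10⁻³⁴ J·s)
f = 3.2704e+15 Hz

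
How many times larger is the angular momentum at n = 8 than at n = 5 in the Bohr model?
1.600

In the Bohr model, L_n = nℏ, so the ratio is purely the ratio of quantum numbers:

L_8/L_5 = 8ℏ / 5ℏ = 8/5 = 1.600

The angular momentum scales linearly with n.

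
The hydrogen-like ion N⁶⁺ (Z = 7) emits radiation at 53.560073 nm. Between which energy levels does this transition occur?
n = 6 → n = 4

First, find the photon energy from the wavelength (hc = 1239.84 eV·nm):
E = hc/λ = 1239.84 eV·nm / 53.560073 nm = 23.148587 eV

The energy levels of N⁶⁺ satisfy E_n = -13.6057 × 7² / n² eV, so an emission n_i → n_f releases
ΔE = 13.6057 × 7² × (1/n_f² − 1/n_i²) eV.

Setting ΔE equal to the photon energy:
1/n_f² − 1/n_i² = 23.148587 / (13.6057 × 7²) = 0.034722223

Since 1/n_i² must be positive, we need 1/n_f² > 0.034722223, i.e. n_f ≤ 5. For each allowed n_f, solve n_i = (1/n_f² − 0.034722223)^(−1/2) and check whether it is a whole number:
  n_f = 1: 1/n_i² = 1.000000000 − 0.034722223 = 0.965277777 → n_i = 1.018  (not an integer) ✗
  n_f = 2: 1/n_i² = 0.250000000 − 0.034722223 = 0.215277777 → n_i = 2.155  (not an integer) ✗
  n_f = 3: 1/n_i² = 0.111111111 − 0.034722223 = 0.076388888 → n_i = 3.618  (not an integer) ✗
  n_f = 4: 1/n_i² = 0.062500000 − 0.034722223 = 0.027777777 → n_i = 6.000  → integer, n_i = 6 ✓
  n_f = 5: 1/n_i² = 0.040000000 − 0.034722223 = 0.005277777 → n_i = 13.765  (not an integer) ✗

Only n_f = 4 gives an integer upper level, n_i = 6.

The transition is from n = 6 to n = 4 (emission).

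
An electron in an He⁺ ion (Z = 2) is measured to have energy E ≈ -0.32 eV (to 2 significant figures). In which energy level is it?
n = 13

The exact energy levels follow E_n = -13.6057 Z² / n² eV with Z = 2.

The measured value (-0.32 eV) is reported to only 2 significant figures, so we must test candidate n values and see which one matches to that precision.

Candidate energies:
  n = 11:  E = -13.6057 × 2² / 11² = -0.449775 eV
  n = 12:  E = -13.6057 × 2² / 12² = -0.377936 eV
  n = 13:  E = -13.6057 × 2² / 13² = -0.322028 eV  ← matches
  n = 14:  E = -13.6057 × 2² / 14² = -0.277667 eV
  n = 15:  E = -13.6057 × 2² / 15² = -0.241879 eV

Checking against the measurement of -0.32 eV (2 sig figs), only n = 13 agrees:
E_13 = -0.322028 eV, which rounds to -0.32 eV ✓

Therefore n = 13.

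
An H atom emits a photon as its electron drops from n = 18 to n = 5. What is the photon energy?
0.50224 eV

The energy levels are E_n = -13.6057 eV / n².

Energy at n = 18: E_18 = -13.6057 / 18² = -0.04199290 eV
Energy at n = 5: E_5 = -13.6057 / 5² = -0.54422800 eV

For emission (electron falling to lower state), the photon energy is:
E_photon = E_18 - E_5 = |-0.04199290 - (-0.54422800)|
E_photon = 0.50224 eV

This energy is carried away by the emitted photon.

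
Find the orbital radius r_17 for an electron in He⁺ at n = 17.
7.6466 nm (or 76.4661 Å)

The Bohr radius formula is:
r_n = n² a₀ / Z

where a₀ = 0.0529177 nm is the Bohr radius.

For He⁺ (Z = 2) at n = 17:
r_17 = 17² × 0.0529177 nm / 2
r_17 = 289 × 0.0529177 nm / 2
r_17 = 15.29322 nm / 2
r_17 = 7.6466 nm

The electron orbits at approximately 7.6466 nm from the nucleus.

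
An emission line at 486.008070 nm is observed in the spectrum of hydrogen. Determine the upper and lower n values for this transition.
n = 4 → n = 2

First, find the photon energy from the wavelength (hc = 1239.84 eV·nm):
E = hc/λ = 1239.84 eV·nm / 486.008070 nm = 2.5510688 eV

The energy levels of hydrogen satisfy E_n = -13.6057 / n² eV, so an emission n_i → n_f releases
ΔE = 13.6057 × (1/n_f² − 1/n_i²) eV.

Setting ΔE equal to the photon energy:
1/n_f² − 1/n_i² = 2.5510688 / 13.6057 = 0.18750000

Since 1/n_i² must be positive, we need 1/n_f² > 0.18750000, i.e. n_f ≤ 2. For each allowed n_f, solve n_i = (1/n_f² − 0.18750000)^(−1/2) and check whether it is a whole number:
  n_f = 1: 1/n_i² = 1.00000000 − 0.18750000 = 0.81250000 → n_i = 1.109  (not an integer) ✗
  n_f = 2: 1/n_i² = 0.25000000 − 0.18750000 = 0.06250000 → n_i = 4.000  → integer, n_i = 4 ✓

Only n_f = 2 gives an integer upper level, n_i = 4.

The transition is from n = 4 to n = 2 (emission).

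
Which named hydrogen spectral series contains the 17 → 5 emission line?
Pfund series

The spectral series in hydrogen are named based on the final (lower) energy level:
- Lyman series: n_final = 1 (ultraviolet)
- Balmer series: n_final = 2 (visible/near-UV)
- Paschen series: n_final = 3 (infrared)
- Brackett series: n_final = 4 (infrared)
- Pfund series: n_final = 5 (far infrared)

Since this transition ends at n = 5, it belongs to the Pfund series.

For reference, this 17 → 5 line has photon energy
ΔE = 13.6057 eV × (1/5² - 1/17²) = 0.49714945 eV,
corresponding to wavelength λ = hc/ΔE = 1239.84 eV·nm / 0.49714945 eV = 2493.90 nm in the far infrared region.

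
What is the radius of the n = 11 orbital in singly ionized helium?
3.2015 nm (or 32.0152 Å)

The Bohr radius formula is:
r_n = n² a₀ / Z

where a₀ = 0.0529177 nm is the Bohr radius.

For He⁺ (Z = 2) at n = 11:
r_11 = 11² × 0.0529177 nm / 2
r_11 = 121 × 0.0529177 nm / 2
r_11 = 6.40304 nm / 2
r_11 = 3.2015 nm

The electron orbits at approximately 3.2015 nm from the nucleus.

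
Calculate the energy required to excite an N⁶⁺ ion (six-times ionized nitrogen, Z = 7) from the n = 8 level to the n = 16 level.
7.813 eV

The energy levels of a hydrogen-like atom are E_n = -13.6057 Z² eV / n².

Energy at n = 8: E_8 = -13.6057 × 7² / 8² = -10.416864 eV
Energy at n = 16: E_16 = -13.6057 × 7² / 16² = -2.604216 eV

The excitation energy is the difference:
ΔE = E_16 - E_8
ΔE = -2.604216 - (-10.416864)
ΔE = 7.813 eV

Since this is positive, energy must be absorbed (photon absorption).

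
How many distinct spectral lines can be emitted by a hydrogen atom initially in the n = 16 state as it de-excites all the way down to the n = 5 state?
66

The electron can occupy levels n = 5, 6, ..., 16 during de-excitation — that is m = 16 - 5 + 1 = 12 distinct levels.

The number of distinct spectral lines equals the number of ways to choose 2 of these m levels (each pair gives one possible emission transition):

Number of lines = m(m-1)/2 = 12×11/2 = 66

These correspond to all possible transitions between the 12 levels:
16 → 15, 16 → 14, 16 → 13, 16 → 12, 16 → 11, 16 → 10, 16 → 9, 16 → 8...

Each transition produces a photon with a unique energy (and thus wavelength). This count does not depend on Z.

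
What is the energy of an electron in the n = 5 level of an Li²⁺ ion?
-4.898052 eV

For hydrogen-like ions, the energy levels scale with Z²:
E_n = -13.6057 Z² / n² eV

For Li²⁺ (Z = 3) at n = 5:
E_5 = -13.6057 × 3² / 5²
E_5 = -13.6057 × 9 / 25
E_5 = -122.4513 / 25
E_5 = -4.898052 eV

The energy is 9 times more negative than hydrogen at the same n due to the stronger nuclear charge.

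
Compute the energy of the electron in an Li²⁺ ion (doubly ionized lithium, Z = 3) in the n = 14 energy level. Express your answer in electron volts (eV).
-0.6248 eV

The energy levels of a hydrogen-like atom are given by:
E_n = -13.6057 Z² / n² eV  (with Z = 3 for Li²⁺)

For n = 14:
E_14 = -13.6057 × 3² / 14²
E_14 = -13.6057 × 9 / 196
E_14 = -0.6248 eV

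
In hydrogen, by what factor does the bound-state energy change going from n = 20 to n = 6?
11.11111

Using E_n = -13.6057 Z² / n² eV with Z = 1:

E_6 = -13.6057 / 6² = -13.6057 / 36 = -0.37793611111 eV
E_20 = -13.6057 / 20² = -13.6057 / 400 = -0.03401425000 eV

The ratio is:
E_6/E_20 = (-0.37793611111) / (-0.03401425000)
E_6/E_20 = (-13.6057/36) / (-13.6057/400)
E_6/E_20 = 400/36
E_6/E_20 = 11.11111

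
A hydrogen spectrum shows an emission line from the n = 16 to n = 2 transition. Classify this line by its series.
Balmer series

The spectral series in hydrogen are named based on the final (lower) energy level:
- Lyman series: n_final = 1 (ultraviolet)
- Balmer series: n_final = 2 (visible/near-UV)
- Paschen series: n_final = 3 (infrared)
- Brackett series: n_final = 4 (infrared)
- Pfund series: n_final = 5 (far infrared)

Since this transition ends at n = 2, it belongs to the Balmer series.

For reference, this 16 → 2 line has photon energy
ΔE = 13.6057 eV × (1/2² - 1/16²) = 3.348278 eV,
corresponding to wavelength λ = hc/ΔE = 1239.84 eV·nm / 3.348278 eV = 370.29 nm in the visible/near-UV region.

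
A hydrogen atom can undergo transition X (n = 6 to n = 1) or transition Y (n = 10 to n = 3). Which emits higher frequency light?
6 → 1

Calculate the energy for each transition:

Transition 6 → 1:
ΔE₁ = |E_1 - E_6| = |-13.6057/1² - (-13.6057/6²)|
ΔE₁ = |-13.605700000 - (-0.377936111)| = 13.227764 eV

Transition 10 → 3:
ΔE₂ = |E_3 - E_10| = |-13.6057/3² - (-13.6057/10²)|
ΔE₂ = |-1.511744444 - (-0.136057000)| = 1.375687 eV

Since 13.227764 eV > 1.375687 eV, the transition 6 → 1 emits the more energetic photon.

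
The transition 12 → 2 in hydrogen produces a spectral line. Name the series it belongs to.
Balmer series

The spectral series in hydrogen are named based on the final (lower) energy level:
- Lyman series: n_final = 1 (ultraviolet)
- Balmer series: n_final = 2 (visible/near-UV)
- Paschen series: n_final = 3 (infrared)
- Brackett series: n_final = 4 (infrared)
- Pfund series: n_final = 5 (far infrared)

Since this transition ends at n = 2, it belongs to the Balmer series.

For reference, this 12 → 2 line has photon energy
ΔE = 13.6057 eV × (1/2² - 1/12²) = 3.3069409722 eV,
corresponding to wavelength λ = hc/ΔE = 1239.84 eV·nm / 3.3069409722 eV = 374.920511 nm in the visible/near-UV region.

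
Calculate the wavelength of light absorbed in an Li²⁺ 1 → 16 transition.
10.16 nm

First, find the transition energy using E_n = -13.6057 Z² / n² eV:
E_1 = -13.6057 × 3² / 1² = -122.4513 eV
E_16 = -13.6057 × 3² / 16² = -0.4783 eV

Photon energy: |ΔE| = |E_16 - E_1| = 121.9730 eV

Convert to wavelength using E = hc/λ with hc = 1239.84 eV·nm:
λ = hc/E = 1239.84 eV·nm / 121.9730 eV
λ = 10.16 nm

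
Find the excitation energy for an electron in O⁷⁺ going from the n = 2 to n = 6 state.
193.5033 eV

The energy levels of a hydrogen-like atom are E_n = -13.6057 Z² eV / n².

Energy at n = 2: E_2 = -13.6057 × 8² / 2² = -217.6912000 eV
Energy at n = 6: E_6 = -13.6057 × 8² / 6² = -24.1879111 eV

The excitation energy is the difference:
ΔE = E_6 - E_2
ΔE = -24.1879111 - (-217.6912000)
ΔE = 193.5033 eV

Since this is positive, energy must be absorbed (photon absorption).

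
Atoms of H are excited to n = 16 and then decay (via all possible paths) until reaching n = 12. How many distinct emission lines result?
10

The electron can occupy levels n = 12, 13, ..., 16 during de-excitation — that is m = 16 - 12 + 1 = 5 distinct levels.

The number of distinct spectral lines equals the number of ways to choose 2 of these m levels (each pair gives one possible emission transition):

Number of lines = m(m-1)/2 = 5×4/2 = 10

These correspond to all possible transitions between the 5 levels:
16 → 15, 16 → 14, 16 → 13, 16 → 12, 15 → 14, 15 → 13, 15 → 12, 14 → 13...

Each transition produces a photon with a unique energy (and thus wavelength). This count does not depend on Z.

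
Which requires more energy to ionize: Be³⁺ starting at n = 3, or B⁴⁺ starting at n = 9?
Be³⁺ at n = 3 (E = -24.188 eV)

Using E_n = -13.6057 Z² / n² eV:

Be³⁺ (Z = 4) at n = 3:
E = -13.6057 × 4² / 3² = -13.6057 × 16 / 9 = -24.187911 eV

B⁴⁺ (Z = 5) at n = 9:
E = -13.6057 × 5² / 9² = -13.6057 × 25 / 81 = -4.199290 eV

Since -24.187911 eV < -4.199290 eV,
Be³⁺ at n = 3 is more tightly bound (requires more energy to ionize).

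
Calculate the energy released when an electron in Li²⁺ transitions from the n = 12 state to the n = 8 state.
1.063 eV

The energy levels are E_n = -13.6057 Z² eV / n².

Energy at n = 12: E_12 = -13.6057 × 3² / 12² = -0.850356 eV
Energy at n = 8: E_8 = -13.6057 × 3² / 8² = -1.913302 eV

For emission (electron falling to lower state), the photon energy is:
E_photon = E_12 - E_8 = |-0.850356 - (-1.913302)|
E_photon = 1.063 eV

This energy is carried away by the emitted photon.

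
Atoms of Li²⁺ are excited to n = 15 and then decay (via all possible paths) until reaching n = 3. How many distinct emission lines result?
78

The electron can occupy levels n = 3, 4, ..., 15 during de-excitation — that is m = 15 - 3 + 1 = 13 distinct levels.

The number of distinct spectral lines equals the number of ways to choose 2 of these m levels (each pair gives one possible emission transition):

Number of lines = m(m-1)/2 = 13×12/2 = 78

These correspond to all possible transitions between the 13 levels:
15 → 14, 15 → 13, 15 → 12, 15 → 11, 15 → 10, 15 → 9, 15 → 8, 15 → 7...

Each transition produces a photon with a unique energy (and thus wavelength). This count does not depend on Z.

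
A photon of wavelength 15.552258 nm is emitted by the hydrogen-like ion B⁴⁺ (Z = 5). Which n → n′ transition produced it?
n = 8 → n = 2

First, find the photon energy from the wavelength (hc = 1239.84 eV·nm):
E = hc/λ = 1239.84 eV·nm / 15.552258 nm = 79.720900 eV

The energy levels of B⁴⁺ satisfy E_n = -13.6057 × 5² / n² eV, so an emission n_i → n_f releases
ΔE = 13.6057 × 5² × (1/n_f² − 1/n_i²) eV.

Setting ΔE equal to the photon energy:
1/n_f² − 1/n_i² = 79.720900 / (13.6057 × 5²) = 0.23437500

Since 1/n_i² must be positive, we need 1/n_f² > 0.23437500, i.e. n_f ≤ 2. For each allowed n_f, solve n_i = (1/n_f² − 0.23437500)^(−1/2) and check whether it is a whole number:
  n_f = 1: 1/n_i² = 1.00000000 − 0.23437500 = 0.76562500 → n_i = 1.143  (not an integer) ✗
  n_f = 2: 1/n_i² = 0.25000000 − 0.23437500 = 0.01562500 → n_i = 8.000  → integer, n_i = 8 ✓

Only n_f = 2 gives an integer upper level, n_i = 8.

The transition is from n = 8 to n = 2 (emission).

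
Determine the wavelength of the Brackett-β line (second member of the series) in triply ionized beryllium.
164.02772 nm

The lines of a series are numbered from the longest wavelength (smallest ΔE) outward; the second line is the transition from n = n_f + 2 to n_f.
The Brackett series has all transitions ending at n_f = 4.

For Be³⁺ (Z = 4), the second line (β-line) is the jump from n = 6 to n = 4:
E_6 = -13.6057 × 4² / 6² = -6.046977778 eV
E_4 = -13.6057 × 4² / 4² = -13.605700000 eV
ΔE = E_6 - E_4 = 7.558722222 eV

λ = hc/E = 1239.84 eV·nm / 7.558722222 eV
λ = 164.02772 nm

This is the β-line of the Brackett series in Be³⁺.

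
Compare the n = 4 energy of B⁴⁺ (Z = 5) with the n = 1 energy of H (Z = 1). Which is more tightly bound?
B⁴⁺ at n = 4 (E = -21.258906 eV)

Using E_n = -13.6057 Z² / n² eV:

B⁴⁺ (Z = 5) at n = 4:
E = -13.6057 × 5² / 4² = -13.6057 × 25 / 16 = -21.258906250 eV

H (Z = 1) at n = 1:
E = -13.6057 × 1² / 1² = -13.6057 × 1 / 1 = -13.605700000 eV

Since -21.258906250 eV < -13.605700000 eV,
B⁴⁺ at n = 4 is more tightly bound (requires more energy to ionize).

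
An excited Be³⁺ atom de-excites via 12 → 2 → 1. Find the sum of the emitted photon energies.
216.179456 eV

The energy levels of Be³⁺ are E_n = -13.6057 × 4² / n² eV.

First transition (12 → 2):
ΔE₁ = |E_2 - E_12|
ΔE₁ = |-54.422800000000 - (-1.511744444444)| = 52.911055556 eV

Second transition (2 → 1):
ΔE₂ = |E_1 - E_2|
ΔE₂ = |-217.691200000000 - (-54.422800000000)| = 163.268400000 eV

Total energy released:
E_total = ΔE₁ + ΔE₂ = 52.911055556 + 163.268400000 = 216.179456 eV

Note: This equals the direct transition 12 → 1: 216.179456 eV ✓
Energy is conserved regardless of the path taken.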